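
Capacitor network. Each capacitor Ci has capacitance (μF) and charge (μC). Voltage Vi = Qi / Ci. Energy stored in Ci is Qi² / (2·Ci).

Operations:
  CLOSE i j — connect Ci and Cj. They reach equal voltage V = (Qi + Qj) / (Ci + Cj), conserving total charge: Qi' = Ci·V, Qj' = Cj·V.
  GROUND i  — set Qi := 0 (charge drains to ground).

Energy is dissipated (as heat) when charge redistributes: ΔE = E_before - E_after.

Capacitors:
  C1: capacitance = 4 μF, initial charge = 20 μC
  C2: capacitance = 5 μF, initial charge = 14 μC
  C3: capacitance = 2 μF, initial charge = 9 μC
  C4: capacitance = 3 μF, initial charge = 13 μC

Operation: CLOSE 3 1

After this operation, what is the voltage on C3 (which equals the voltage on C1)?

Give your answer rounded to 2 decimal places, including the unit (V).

Initial: C1(4μF, Q=20μC, V=5.00V), C2(5μF, Q=14μC, V=2.80V), C3(2μF, Q=9μC, V=4.50V), C4(3μF, Q=13μC, V=4.33V)
Op 1: CLOSE 3-1: Q_total=29.00, C_total=6.00, V=4.83; Q3=9.67, Q1=19.33; dissipated=0.167

Answer: 4.83 V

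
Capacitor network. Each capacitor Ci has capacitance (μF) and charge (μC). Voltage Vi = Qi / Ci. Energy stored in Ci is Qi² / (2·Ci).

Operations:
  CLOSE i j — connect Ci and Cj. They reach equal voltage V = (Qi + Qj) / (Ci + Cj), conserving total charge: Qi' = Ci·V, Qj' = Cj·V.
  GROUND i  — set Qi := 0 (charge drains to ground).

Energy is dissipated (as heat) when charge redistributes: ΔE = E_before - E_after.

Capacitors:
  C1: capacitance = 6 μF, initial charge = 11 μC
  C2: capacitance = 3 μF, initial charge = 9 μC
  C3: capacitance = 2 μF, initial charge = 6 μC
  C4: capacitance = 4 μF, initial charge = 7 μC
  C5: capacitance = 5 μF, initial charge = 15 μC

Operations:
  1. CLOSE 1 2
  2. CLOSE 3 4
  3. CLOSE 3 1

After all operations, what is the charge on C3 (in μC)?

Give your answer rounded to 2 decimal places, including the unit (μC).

Answer: 4.42 μC

Derivation:
Initial: C1(6μF, Q=11μC, V=1.83V), C2(3μF, Q=9μC, V=3.00V), C3(2μF, Q=6μC, V=3.00V), C4(4μF, Q=7μC, V=1.75V), C5(5μF, Q=15μC, V=3.00V)
Op 1: CLOSE 1-2: Q_total=20.00, C_total=9.00, V=2.22; Q1=13.33, Q2=6.67; dissipated=1.361
Op 2: CLOSE 3-4: Q_total=13.00, C_total=6.00, V=2.17; Q3=4.33, Q4=8.67; dissipated=1.042
Op 3: CLOSE 3-1: Q_total=17.67, C_total=8.00, V=2.21; Q3=4.42, Q1=13.25; dissipated=0.002
Final charges: Q1=13.25, Q2=6.67, Q3=4.42, Q4=8.67, Q5=15.00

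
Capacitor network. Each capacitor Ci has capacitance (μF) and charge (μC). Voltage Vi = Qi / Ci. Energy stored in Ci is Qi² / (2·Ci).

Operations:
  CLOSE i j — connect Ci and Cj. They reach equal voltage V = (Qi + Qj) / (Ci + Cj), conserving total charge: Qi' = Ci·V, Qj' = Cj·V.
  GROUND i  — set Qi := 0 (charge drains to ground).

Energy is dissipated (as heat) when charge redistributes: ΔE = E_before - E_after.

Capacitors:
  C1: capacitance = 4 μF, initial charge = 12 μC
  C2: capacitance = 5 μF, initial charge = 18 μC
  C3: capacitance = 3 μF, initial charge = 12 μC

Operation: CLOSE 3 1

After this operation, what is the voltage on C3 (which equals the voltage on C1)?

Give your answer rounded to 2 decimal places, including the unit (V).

Initial: C1(4μF, Q=12μC, V=3.00V), C2(5μF, Q=18μC, V=3.60V), C3(3μF, Q=12μC, V=4.00V)
Op 1: CLOSE 3-1: Q_total=24.00, C_total=7.00, V=3.43; Q3=10.29, Q1=13.71; dissipated=0.857

Answer: 3.43 V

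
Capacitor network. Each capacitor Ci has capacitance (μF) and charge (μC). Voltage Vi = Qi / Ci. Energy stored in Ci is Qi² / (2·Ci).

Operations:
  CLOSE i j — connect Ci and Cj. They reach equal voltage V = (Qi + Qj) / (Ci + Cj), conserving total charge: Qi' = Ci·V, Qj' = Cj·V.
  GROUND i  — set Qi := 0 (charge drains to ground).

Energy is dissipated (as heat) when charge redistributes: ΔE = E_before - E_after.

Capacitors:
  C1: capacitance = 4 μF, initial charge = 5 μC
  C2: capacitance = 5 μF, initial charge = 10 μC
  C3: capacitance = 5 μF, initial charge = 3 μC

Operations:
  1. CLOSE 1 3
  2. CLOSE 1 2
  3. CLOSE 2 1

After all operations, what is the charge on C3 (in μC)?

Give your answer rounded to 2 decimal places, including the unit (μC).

Answer: 4.44 μC

Derivation:
Initial: C1(4μF, Q=5μC, V=1.25V), C2(5μF, Q=10μC, V=2.00V), C3(5μF, Q=3μC, V=0.60V)
Op 1: CLOSE 1-3: Q_total=8.00, C_total=9.00, V=0.89; Q1=3.56, Q3=4.44; dissipated=0.469
Op 2: CLOSE 1-2: Q_total=13.56, C_total=9.00, V=1.51; Q1=6.02, Q2=7.53; dissipated=1.372
Op 3: CLOSE 2-1: Q_total=13.56, C_total=9.00, V=1.51; Q2=7.53, Q1=6.02; dissipated=0.000
Final charges: Q1=6.02, Q2=7.53, Q3=4.44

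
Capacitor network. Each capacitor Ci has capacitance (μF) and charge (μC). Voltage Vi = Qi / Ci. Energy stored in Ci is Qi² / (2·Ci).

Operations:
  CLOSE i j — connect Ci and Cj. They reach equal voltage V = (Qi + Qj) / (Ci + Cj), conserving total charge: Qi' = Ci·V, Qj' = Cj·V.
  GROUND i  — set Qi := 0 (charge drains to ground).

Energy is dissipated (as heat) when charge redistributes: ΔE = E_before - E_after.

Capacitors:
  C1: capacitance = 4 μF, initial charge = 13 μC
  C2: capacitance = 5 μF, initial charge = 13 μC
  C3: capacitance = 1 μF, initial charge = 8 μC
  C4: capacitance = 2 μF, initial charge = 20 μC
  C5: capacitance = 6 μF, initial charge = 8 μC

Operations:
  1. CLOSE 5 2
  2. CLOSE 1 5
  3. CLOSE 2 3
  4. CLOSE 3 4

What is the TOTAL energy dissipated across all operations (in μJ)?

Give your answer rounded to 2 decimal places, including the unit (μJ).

Initial: C1(4μF, Q=13μC, V=3.25V), C2(5μF, Q=13μC, V=2.60V), C3(1μF, Q=8μC, V=8.00V), C4(2μF, Q=20μC, V=10.00V), C5(6μF, Q=8μC, V=1.33V)
Op 1: CLOSE 5-2: Q_total=21.00, C_total=11.00, V=1.91; Q5=11.45, Q2=9.55; dissipated=2.188
Op 2: CLOSE 1-5: Q_total=24.45, C_total=10.00, V=2.45; Q1=9.78, Q5=14.67; dissipated=2.158
Op 3: CLOSE 2-3: Q_total=17.55, C_total=6.00, V=2.92; Q2=14.62, Q3=2.92; dissipated=15.458
Op 4: CLOSE 3-4: Q_total=22.92, C_total=3.00, V=7.64; Q3=7.64, Q4=15.28; dissipated=16.689
Total dissipated: 36.492 μJ

Answer: 36.49 μJ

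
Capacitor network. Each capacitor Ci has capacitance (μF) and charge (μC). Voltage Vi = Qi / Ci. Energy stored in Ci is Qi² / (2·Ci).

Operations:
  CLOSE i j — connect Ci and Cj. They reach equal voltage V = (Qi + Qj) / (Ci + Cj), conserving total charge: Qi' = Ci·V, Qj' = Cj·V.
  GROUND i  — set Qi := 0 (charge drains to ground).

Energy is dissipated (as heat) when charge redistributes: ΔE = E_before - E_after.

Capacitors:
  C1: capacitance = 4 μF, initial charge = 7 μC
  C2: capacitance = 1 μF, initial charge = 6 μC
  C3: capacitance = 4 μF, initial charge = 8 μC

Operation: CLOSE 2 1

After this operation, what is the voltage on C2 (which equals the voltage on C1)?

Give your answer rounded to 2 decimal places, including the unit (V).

Answer: 2.60 V

Derivation:
Initial: C1(4μF, Q=7μC, V=1.75V), C2(1μF, Q=6μC, V=6.00V), C3(4μF, Q=8μC, V=2.00V)
Op 1: CLOSE 2-1: Q_total=13.00, C_total=5.00, V=2.60; Q2=2.60, Q1=10.40; dissipated=7.225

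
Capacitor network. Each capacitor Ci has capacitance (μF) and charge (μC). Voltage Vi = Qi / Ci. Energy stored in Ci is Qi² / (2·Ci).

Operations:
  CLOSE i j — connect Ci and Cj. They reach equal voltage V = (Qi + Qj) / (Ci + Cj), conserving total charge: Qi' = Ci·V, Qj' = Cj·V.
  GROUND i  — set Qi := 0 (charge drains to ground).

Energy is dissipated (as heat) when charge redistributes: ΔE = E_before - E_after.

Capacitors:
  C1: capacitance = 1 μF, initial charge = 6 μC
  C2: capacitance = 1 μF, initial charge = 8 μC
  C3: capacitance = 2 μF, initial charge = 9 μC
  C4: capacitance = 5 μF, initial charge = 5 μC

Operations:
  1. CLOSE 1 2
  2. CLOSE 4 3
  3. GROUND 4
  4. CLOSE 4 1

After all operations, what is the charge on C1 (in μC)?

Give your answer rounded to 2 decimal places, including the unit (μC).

Initial: C1(1μF, Q=6μC, V=6.00V), C2(1μF, Q=8μC, V=8.00V), C3(2μF, Q=9μC, V=4.50V), C4(5μF, Q=5μC, V=1.00V)
Op 1: CLOSE 1-2: Q_total=14.00, C_total=2.00, V=7.00; Q1=7.00, Q2=7.00; dissipated=1.000
Op 2: CLOSE 4-3: Q_total=14.00, C_total=7.00, V=2.00; Q4=10.00, Q3=4.00; dissipated=8.750
Op 3: GROUND 4: Q4=0; energy lost=10.000
Op 4: CLOSE 4-1: Q_total=7.00, C_total=6.00, V=1.17; Q4=5.83, Q1=1.17; dissipated=20.417
Final charges: Q1=1.17, Q2=7.00, Q3=4.00, Q4=5.83

Answer: 1.17 μC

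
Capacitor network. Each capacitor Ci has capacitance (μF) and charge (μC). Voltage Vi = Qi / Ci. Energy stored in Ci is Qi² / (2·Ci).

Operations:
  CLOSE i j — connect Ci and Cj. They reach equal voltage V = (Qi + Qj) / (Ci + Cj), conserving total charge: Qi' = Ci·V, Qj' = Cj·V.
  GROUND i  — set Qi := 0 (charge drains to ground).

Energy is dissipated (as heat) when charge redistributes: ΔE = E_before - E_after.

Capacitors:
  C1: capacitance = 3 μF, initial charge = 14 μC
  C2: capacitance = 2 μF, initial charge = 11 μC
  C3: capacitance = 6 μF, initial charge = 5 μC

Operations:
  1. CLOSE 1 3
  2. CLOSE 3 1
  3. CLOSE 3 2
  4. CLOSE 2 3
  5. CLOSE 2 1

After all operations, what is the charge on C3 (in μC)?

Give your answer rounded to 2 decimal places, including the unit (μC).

Answer: 17.75 μC

Derivation:
Initial: C1(3μF, Q=14μC, V=4.67V), C2(2μF, Q=11μC, V=5.50V), C3(6μF, Q=5μC, V=0.83V)
Op 1: CLOSE 1-3: Q_total=19.00, C_total=9.00, V=2.11; Q1=6.33, Q3=12.67; dissipated=14.694
Op 2: CLOSE 3-1: Q_total=19.00, C_total=9.00, V=2.11; Q3=12.67, Q1=6.33; dissipated=0.000
Op 3: CLOSE 3-2: Q_total=23.67, C_total=8.00, V=2.96; Q3=17.75, Q2=5.92; dissipated=8.613
Op 4: CLOSE 2-3: Q_total=23.67, C_total=8.00, V=2.96; Q2=5.92, Q3=17.75; dissipated=0.000
Op 5: CLOSE 2-1: Q_total=12.25, C_total=5.00, V=2.45; Q2=4.90, Q1=7.35; dissipated=0.431
Final charges: Q1=7.35, Q2=4.90, Q3=17.75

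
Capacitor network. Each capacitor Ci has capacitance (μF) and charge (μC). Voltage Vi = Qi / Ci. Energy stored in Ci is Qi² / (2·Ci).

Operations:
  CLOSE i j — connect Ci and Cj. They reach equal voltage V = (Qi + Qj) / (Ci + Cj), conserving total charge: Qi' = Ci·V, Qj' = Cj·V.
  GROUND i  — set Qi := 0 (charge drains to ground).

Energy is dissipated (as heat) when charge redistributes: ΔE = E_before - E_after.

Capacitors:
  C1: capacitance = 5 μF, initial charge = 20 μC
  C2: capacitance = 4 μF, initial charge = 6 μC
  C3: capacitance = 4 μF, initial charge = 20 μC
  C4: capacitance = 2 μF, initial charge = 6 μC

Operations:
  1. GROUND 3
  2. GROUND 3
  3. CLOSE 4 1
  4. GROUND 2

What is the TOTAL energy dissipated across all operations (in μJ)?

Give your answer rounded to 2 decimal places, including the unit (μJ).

Initial: C1(5μF, Q=20μC, V=4.00V), C2(4μF, Q=6μC, V=1.50V), C3(4μF, Q=20μC, V=5.00V), C4(2μF, Q=6μC, V=3.00V)
Op 1: GROUND 3: Q3=0; energy lost=50.000
Op 2: GROUND 3: Q3=0; energy lost=0.000
Op 3: CLOSE 4-1: Q_total=26.00, C_total=7.00, V=3.71; Q4=7.43, Q1=18.57; dissipated=0.714
Op 4: GROUND 2: Q2=0; energy lost=4.500
Total dissipated: 55.214 μJ

Answer: 55.21 μJ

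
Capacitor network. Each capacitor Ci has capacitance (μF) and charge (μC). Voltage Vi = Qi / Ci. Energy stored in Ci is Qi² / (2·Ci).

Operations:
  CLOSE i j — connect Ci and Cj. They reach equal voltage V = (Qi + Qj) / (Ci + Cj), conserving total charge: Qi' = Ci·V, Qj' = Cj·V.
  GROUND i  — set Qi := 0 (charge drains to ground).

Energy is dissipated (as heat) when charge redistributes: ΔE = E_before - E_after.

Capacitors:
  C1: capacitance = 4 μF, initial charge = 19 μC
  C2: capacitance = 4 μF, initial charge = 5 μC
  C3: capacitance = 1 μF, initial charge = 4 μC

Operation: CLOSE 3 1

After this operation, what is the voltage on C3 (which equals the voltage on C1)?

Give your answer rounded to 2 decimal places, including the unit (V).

Answer: 4.60 V

Derivation:
Initial: C1(4μF, Q=19μC, V=4.75V), C2(4μF, Q=5μC, V=1.25V), C3(1μF, Q=4μC, V=4.00V)
Op 1: CLOSE 3-1: Q_total=23.00, C_total=5.00, V=4.60; Q3=4.60, Q1=18.40; dissipated=0.225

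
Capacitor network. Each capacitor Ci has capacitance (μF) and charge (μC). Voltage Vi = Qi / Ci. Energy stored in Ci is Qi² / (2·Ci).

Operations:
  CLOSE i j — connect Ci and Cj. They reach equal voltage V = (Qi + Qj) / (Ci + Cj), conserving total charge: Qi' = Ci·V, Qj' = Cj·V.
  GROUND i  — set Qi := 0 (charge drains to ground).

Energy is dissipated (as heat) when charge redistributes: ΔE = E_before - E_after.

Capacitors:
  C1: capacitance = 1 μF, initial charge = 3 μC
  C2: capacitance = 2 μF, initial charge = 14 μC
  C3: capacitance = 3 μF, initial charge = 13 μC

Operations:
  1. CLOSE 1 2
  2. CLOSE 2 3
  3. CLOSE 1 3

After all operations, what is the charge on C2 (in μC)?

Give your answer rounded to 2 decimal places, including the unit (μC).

Initial: C1(1μF, Q=3μC, V=3.00V), C2(2μF, Q=14μC, V=7.00V), C3(3μF, Q=13μC, V=4.33V)
Op 1: CLOSE 1-2: Q_total=17.00, C_total=3.00, V=5.67; Q1=5.67, Q2=11.33; dissipated=5.333
Op 2: CLOSE 2-3: Q_total=24.33, C_total=5.00, V=4.87; Q2=9.73, Q3=14.60; dissipated=1.067
Op 3: CLOSE 1-3: Q_total=20.27, C_total=4.00, V=5.07; Q1=5.07, Q3=15.20; dissipated=0.240
Final charges: Q1=5.07, Q2=9.73, Q3=15.20

Answer: 9.73 μC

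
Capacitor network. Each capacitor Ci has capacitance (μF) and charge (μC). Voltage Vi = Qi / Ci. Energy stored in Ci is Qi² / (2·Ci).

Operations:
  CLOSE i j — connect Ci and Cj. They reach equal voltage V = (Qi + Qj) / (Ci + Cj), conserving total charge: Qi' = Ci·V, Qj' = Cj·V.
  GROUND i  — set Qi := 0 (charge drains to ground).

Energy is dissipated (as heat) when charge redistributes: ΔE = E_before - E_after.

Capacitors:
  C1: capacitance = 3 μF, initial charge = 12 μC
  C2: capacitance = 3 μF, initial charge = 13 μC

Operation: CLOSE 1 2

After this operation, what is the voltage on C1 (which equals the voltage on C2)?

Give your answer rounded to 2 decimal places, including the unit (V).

Answer: 4.17 V

Derivation:
Initial: C1(3μF, Q=12μC, V=4.00V), C2(3μF, Q=13μC, V=4.33V)
Op 1: CLOSE 1-2: Q_total=25.00, C_total=6.00, V=4.17; Q1=12.50, Q2=12.50; dissipated=0.083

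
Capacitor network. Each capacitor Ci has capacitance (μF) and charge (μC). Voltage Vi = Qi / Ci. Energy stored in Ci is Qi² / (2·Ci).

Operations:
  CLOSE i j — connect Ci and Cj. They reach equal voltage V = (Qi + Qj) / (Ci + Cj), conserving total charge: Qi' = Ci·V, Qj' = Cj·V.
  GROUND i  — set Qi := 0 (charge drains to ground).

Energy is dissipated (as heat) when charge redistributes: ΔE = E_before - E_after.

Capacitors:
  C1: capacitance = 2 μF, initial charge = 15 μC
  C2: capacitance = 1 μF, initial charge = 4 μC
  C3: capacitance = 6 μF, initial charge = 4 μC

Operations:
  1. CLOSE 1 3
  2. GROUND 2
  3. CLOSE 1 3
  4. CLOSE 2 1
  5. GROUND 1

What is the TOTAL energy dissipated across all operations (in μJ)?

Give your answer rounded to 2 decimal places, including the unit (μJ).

Answer: 47.41 μJ

Derivation:
Initial: C1(2μF, Q=15μC, V=7.50V), C2(1μF, Q=4μC, V=4.00V), C3(6μF, Q=4μC, V=0.67V)
Op 1: CLOSE 1-3: Q_total=19.00, C_total=8.00, V=2.38; Q1=4.75, Q3=14.25; dissipated=35.021
Op 2: GROUND 2: Q2=0; energy lost=8.000
Op 3: CLOSE 1-3: Q_total=19.00, C_total=8.00, V=2.38; Q1=4.75, Q3=14.25; dissipated=0.000
Op 4: CLOSE 2-1: Q_total=4.75, C_total=3.00, V=1.58; Q2=1.58, Q1=3.17; dissipated=1.880
Op 5: GROUND 1: Q1=0; energy lost=2.507
Total dissipated: 47.408 μJ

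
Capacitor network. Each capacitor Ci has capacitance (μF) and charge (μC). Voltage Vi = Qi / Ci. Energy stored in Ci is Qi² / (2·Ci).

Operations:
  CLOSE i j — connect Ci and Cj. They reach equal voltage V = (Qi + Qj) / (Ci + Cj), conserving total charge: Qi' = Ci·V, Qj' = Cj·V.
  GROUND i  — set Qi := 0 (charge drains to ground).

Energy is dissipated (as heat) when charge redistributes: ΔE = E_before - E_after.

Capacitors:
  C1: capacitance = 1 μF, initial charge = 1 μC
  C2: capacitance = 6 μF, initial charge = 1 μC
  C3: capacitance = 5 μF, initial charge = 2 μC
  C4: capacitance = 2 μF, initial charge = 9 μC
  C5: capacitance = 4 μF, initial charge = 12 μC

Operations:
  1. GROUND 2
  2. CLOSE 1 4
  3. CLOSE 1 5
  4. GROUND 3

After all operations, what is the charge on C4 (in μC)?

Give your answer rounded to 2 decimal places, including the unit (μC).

Answer: 6.67 μC

Derivation:
Initial: C1(1μF, Q=1μC, V=1.00V), C2(6μF, Q=1μC, V=0.17V), C3(5μF, Q=2μC, V=0.40V), C4(2μF, Q=9μC, V=4.50V), C5(4μF, Q=12μC, V=3.00V)
Op 1: GROUND 2: Q2=0; energy lost=0.083
Op 2: CLOSE 1-4: Q_total=10.00, C_total=3.00, V=3.33; Q1=3.33, Q4=6.67; dissipated=4.083
Op 3: CLOSE 1-5: Q_total=15.33, C_total=5.00, V=3.07; Q1=3.07, Q5=12.27; dissipated=0.044
Op 4: GROUND 3: Q3=0; energy lost=0.400
Final charges: Q1=3.07, Q2=0.00, Q3=0.00, Q4=6.67, Q5=12.27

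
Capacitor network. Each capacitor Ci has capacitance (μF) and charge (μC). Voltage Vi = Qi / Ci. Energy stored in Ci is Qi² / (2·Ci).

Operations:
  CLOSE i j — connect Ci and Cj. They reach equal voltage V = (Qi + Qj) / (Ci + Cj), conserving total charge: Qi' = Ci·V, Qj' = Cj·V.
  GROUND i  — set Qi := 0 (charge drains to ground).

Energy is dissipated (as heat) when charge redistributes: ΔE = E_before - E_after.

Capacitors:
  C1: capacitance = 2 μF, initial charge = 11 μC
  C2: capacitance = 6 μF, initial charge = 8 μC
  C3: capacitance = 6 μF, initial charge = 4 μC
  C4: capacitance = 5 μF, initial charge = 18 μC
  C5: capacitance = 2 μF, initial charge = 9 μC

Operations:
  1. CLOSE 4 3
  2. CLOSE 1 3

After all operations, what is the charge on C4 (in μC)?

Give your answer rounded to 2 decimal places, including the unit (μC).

Answer: 10.00 μC

Derivation:
Initial: C1(2μF, Q=11μC, V=5.50V), C2(6μF, Q=8μC, V=1.33V), C3(6μF, Q=4μC, V=0.67V), C4(5μF, Q=18μC, V=3.60V), C5(2μF, Q=9μC, V=4.50V)
Op 1: CLOSE 4-3: Q_total=22.00, C_total=11.00, V=2.00; Q4=10.00, Q3=12.00; dissipated=11.733
Op 2: CLOSE 1-3: Q_total=23.00, C_total=8.00, V=2.88; Q1=5.75, Q3=17.25; dissipated=9.188
Final charges: Q1=5.75, Q2=8.00, Q3=17.25, Q4=10.00, Q5=9.00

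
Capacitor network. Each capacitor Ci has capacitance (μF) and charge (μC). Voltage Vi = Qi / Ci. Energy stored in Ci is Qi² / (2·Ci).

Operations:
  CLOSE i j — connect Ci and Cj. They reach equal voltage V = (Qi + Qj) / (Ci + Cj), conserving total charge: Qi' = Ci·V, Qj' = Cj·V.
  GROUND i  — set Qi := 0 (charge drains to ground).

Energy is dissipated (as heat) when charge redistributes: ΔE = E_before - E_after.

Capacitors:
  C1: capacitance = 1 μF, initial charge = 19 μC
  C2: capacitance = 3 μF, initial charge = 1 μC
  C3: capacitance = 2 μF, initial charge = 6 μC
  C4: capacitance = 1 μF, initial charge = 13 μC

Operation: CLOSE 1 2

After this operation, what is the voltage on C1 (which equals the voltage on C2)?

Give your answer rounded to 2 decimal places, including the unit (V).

Initial: C1(1μF, Q=19μC, V=19.00V), C2(3μF, Q=1μC, V=0.33V), C3(2μF, Q=6μC, V=3.00V), C4(1μF, Q=13μC, V=13.00V)
Op 1: CLOSE 1-2: Q_total=20.00, C_total=4.00, V=5.00; Q1=5.00, Q2=15.00; dissipated=130.667

Answer: 5.00 V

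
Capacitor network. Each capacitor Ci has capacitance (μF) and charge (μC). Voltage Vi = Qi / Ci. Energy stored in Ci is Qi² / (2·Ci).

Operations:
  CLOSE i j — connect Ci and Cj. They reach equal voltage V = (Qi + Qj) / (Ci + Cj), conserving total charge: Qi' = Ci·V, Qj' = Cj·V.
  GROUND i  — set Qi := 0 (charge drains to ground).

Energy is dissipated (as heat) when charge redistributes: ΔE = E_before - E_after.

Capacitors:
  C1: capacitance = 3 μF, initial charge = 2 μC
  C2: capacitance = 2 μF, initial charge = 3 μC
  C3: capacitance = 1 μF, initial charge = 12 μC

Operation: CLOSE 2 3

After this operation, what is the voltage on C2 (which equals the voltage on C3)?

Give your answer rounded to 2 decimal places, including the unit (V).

Answer: 5.00 V

Derivation:
Initial: C1(3μF, Q=2μC, V=0.67V), C2(2μF, Q=3μC, V=1.50V), C3(1μF, Q=12μC, V=12.00V)
Op 1: CLOSE 2-3: Q_total=15.00, C_total=3.00, V=5.00; Q2=10.00, Q3=5.00; dissipated=36.750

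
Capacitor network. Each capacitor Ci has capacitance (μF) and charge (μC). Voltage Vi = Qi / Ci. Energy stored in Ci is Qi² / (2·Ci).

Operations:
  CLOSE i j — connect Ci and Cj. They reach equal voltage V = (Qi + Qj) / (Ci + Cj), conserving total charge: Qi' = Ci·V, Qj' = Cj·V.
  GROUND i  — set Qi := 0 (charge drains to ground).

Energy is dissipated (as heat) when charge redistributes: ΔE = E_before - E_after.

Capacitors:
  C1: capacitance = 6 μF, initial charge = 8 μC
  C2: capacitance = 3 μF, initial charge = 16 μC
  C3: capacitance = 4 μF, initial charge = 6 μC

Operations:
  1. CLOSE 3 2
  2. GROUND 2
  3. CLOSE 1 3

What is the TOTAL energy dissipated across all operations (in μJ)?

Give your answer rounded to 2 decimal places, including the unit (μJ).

Answer: 31.34 μJ

Derivation:
Initial: C1(6μF, Q=8μC, V=1.33V), C2(3μF, Q=16μC, V=5.33V), C3(4μF, Q=6μC, V=1.50V)
Op 1: CLOSE 3-2: Q_total=22.00, C_total=7.00, V=3.14; Q3=12.57, Q2=9.43; dissipated=12.595
Op 2: GROUND 2: Q2=0; energy lost=14.816
Op 3: CLOSE 1-3: Q_total=20.57, C_total=10.00, V=2.06; Q1=12.34, Q3=8.23; dissipated=3.929
Total dissipated: 31.341 μJ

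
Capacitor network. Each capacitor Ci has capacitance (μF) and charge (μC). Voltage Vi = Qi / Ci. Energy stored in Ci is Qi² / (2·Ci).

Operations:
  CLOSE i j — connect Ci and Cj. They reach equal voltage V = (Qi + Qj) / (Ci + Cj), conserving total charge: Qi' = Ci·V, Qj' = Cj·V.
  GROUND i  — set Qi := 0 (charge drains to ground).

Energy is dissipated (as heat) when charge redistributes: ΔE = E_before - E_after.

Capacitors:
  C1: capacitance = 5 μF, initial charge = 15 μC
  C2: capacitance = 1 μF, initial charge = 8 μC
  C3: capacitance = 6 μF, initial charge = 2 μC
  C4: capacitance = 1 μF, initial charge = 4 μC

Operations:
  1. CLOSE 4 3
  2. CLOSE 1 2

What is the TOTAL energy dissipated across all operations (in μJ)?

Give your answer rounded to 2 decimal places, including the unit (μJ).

Answer: 16.18 μJ

Derivation:
Initial: C1(5μF, Q=15μC, V=3.00V), C2(1μF, Q=8μC, V=8.00V), C3(6μF, Q=2μC, V=0.33V), C4(1μF, Q=4μC, V=4.00V)
Op 1: CLOSE 4-3: Q_total=6.00, C_total=7.00, V=0.86; Q4=0.86, Q3=5.14; dissipated=5.762
Op 2: CLOSE 1-2: Q_total=23.00, C_total=6.00, V=3.83; Q1=19.17, Q2=3.83; dissipated=10.417
Total dissipated: 16.179 μJ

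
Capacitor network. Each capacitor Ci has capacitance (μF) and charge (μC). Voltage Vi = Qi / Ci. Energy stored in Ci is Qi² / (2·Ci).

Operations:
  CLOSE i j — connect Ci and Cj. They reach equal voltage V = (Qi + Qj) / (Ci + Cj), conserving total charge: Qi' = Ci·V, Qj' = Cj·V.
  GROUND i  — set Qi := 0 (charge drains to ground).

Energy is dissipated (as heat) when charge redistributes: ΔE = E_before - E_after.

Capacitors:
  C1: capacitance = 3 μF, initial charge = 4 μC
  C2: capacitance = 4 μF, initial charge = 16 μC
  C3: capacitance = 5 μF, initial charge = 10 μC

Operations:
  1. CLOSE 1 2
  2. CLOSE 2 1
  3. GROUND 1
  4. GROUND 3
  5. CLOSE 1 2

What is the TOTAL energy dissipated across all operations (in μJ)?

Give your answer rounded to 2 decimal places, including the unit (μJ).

Initial: C1(3μF, Q=4μC, V=1.33V), C2(4μF, Q=16μC, V=4.00V), C3(5μF, Q=10μC, V=2.00V)
Op 1: CLOSE 1-2: Q_total=20.00, C_total=7.00, V=2.86; Q1=8.57, Q2=11.43; dissipated=6.095
Op 2: CLOSE 2-1: Q_total=20.00, C_total=7.00, V=2.86; Q2=11.43, Q1=8.57; dissipated=0.000
Op 3: GROUND 1: Q1=0; energy lost=12.245
Op 4: GROUND 3: Q3=0; energy lost=10.000
Op 5: CLOSE 1-2: Q_total=11.43, C_total=7.00, V=1.63; Q1=4.90, Q2=6.53; dissipated=6.997
Total dissipated: 35.337 μJ

Answer: 35.34 μJ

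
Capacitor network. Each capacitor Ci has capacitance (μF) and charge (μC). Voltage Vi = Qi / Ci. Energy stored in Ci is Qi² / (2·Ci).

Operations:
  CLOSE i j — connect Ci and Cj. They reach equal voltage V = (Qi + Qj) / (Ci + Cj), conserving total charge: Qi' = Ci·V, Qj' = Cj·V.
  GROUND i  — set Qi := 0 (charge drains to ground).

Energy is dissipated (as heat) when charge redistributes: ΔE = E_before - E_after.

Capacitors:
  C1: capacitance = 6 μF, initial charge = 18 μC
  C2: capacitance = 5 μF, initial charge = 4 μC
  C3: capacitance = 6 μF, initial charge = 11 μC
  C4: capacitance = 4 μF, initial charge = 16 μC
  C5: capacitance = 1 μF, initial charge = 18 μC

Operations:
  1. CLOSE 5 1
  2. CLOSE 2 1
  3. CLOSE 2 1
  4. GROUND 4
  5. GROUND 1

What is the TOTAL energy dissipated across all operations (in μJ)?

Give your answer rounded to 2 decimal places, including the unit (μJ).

Answer: 184.27 μJ

Derivation:
Initial: C1(6μF, Q=18μC, V=3.00V), C2(5μF, Q=4μC, V=0.80V), C3(6μF, Q=11μC, V=1.83V), C4(4μF, Q=16μC, V=4.00V), C5(1μF, Q=18μC, V=18.00V)
Op 1: CLOSE 5-1: Q_total=36.00, C_total=7.00, V=5.14; Q5=5.14, Q1=30.86; dissipated=96.429
Op 2: CLOSE 2-1: Q_total=34.86, C_total=11.00, V=3.17; Q2=15.84, Q1=19.01; dissipated=25.719
Op 3: CLOSE 2-1: Q_total=34.86, C_total=11.00, V=3.17; Q2=15.84, Q1=19.01; dissipated=0.000
Op 4: GROUND 4: Q4=0; energy lost=32.000
Op 5: GROUND 1: Q1=0; energy lost=30.124
Total dissipated: 184.272 μJ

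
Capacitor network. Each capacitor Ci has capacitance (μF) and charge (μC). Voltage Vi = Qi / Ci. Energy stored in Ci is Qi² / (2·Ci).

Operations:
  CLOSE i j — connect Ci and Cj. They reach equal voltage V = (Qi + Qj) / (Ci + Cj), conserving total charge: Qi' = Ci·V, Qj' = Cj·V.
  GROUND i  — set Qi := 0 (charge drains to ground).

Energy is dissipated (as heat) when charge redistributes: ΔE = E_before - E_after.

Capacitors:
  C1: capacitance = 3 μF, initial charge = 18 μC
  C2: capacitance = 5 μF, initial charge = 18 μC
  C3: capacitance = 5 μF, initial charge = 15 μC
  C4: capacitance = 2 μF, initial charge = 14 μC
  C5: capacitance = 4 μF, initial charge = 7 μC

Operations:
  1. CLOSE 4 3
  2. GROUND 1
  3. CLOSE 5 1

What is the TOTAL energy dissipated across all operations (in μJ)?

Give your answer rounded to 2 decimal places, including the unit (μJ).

Initial: C1(3μF, Q=18μC, V=6.00V), C2(5μF, Q=18μC, V=3.60V), C3(5μF, Q=15μC, V=3.00V), C4(2μF, Q=14μC, V=7.00V), C5(4μF, Q=7μC, V=1.75V)
Op 1: CLOSE 4-3: Q_total=29.00, C_total=7.00, V=4.14; Q4=8.29, Q3=20.71; dissipated=11.429
Op 2: GROUND 1: Q1=0; energy lost=54.000
Op 3: CLOSE 5-1: Q_total=7.00, C_total=7.00, V=1.00; Q5=4.00, Q1=3.00; dissipated=2.625
Total dissipated: 68.054 μJ

Answer: 68.05 μJ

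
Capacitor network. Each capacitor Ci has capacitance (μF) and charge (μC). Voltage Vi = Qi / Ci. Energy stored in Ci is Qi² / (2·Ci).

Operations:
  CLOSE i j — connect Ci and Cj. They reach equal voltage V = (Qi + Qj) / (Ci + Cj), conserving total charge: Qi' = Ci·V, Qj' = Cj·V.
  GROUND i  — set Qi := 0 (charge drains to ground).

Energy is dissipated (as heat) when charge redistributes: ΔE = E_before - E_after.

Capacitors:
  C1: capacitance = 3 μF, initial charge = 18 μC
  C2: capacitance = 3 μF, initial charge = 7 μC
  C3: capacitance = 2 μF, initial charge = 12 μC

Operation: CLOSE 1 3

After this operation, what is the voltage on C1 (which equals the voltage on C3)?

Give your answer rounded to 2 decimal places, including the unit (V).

Answer: 6.00 V

Derivation:
Initial: C1(3μF, Q=18μC, V=6.00V), C2(3μF, Q=7μC, V=2.33V), C3(2μF, Q=12μC, V=6.00V)
Op 1: CLOSE 1-3: Q_total=30.00, C_total=5.00, V=6.00; Q1=18.00, Q3=12.00; dissipated=0.000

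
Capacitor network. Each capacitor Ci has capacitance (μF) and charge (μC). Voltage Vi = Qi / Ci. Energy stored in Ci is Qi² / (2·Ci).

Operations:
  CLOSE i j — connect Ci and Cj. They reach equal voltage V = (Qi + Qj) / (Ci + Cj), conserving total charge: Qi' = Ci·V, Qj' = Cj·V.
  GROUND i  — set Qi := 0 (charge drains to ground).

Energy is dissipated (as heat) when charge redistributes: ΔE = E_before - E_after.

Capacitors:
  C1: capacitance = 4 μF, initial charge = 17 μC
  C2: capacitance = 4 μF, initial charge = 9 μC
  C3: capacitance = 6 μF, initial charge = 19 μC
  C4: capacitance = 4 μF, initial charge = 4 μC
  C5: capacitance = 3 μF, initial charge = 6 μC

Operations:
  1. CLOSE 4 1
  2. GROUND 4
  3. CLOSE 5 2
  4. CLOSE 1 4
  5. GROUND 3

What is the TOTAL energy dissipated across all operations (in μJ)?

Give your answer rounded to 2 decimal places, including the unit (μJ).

Answer: 61.37 μJ

Derivation:
Initial: C1(4μF, Q=17μC, V=4.25V), C2(4μF, Q=9μC, V=2.25V), C3(6μF, Q=19μC, V=3.17V), C4(4μF, Q=4μC, V=1.00V), C5(3μF, Q=6μC, V=2.00V)
Op 1: CLOSE 4-1: Q_total=21.00, C_total=8.00, V=2.62; Q4=10.50, Q1=10.50; dissipated=10.562
Op 2: GROUND 4: Q4=0; energy lost=13.781
Op 3: CLOSE 5-2: Q_total=15.00, C_total=7.00, V=2.14; Q5=6.43, Q2=8.57; dissipated=0.054
Op 4: CLOSE 1-4: Q_total=10.50, C_total=8.00, V=1.31; Q1=5.25, Q4=5.25; dissipated=6.891
Op 5: GROUND 3: Q3=0; energy lost=30.083
Total dissipated: 61.371 μJ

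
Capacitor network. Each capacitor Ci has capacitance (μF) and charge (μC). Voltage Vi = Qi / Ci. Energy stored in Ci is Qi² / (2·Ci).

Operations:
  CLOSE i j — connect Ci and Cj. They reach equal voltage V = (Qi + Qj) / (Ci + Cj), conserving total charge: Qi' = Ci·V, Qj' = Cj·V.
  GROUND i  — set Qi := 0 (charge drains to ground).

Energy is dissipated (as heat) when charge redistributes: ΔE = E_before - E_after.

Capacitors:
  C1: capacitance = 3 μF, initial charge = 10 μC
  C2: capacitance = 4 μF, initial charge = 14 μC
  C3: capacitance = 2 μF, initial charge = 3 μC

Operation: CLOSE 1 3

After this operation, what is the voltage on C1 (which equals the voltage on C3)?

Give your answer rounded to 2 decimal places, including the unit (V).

Initial: C1(3μF, Q=10μC, V=3.33V), C2(4μF, Q=14μC, V=3.50V), C3(2μF, Q=3μC, V=1.50V)
Op 1: CLOSE 1-3: Q_total=13.00, C_total=5.00, V=2.60; Q1=7.80, Q3=5.20; dissipated=2.017

Answer: 2.60 V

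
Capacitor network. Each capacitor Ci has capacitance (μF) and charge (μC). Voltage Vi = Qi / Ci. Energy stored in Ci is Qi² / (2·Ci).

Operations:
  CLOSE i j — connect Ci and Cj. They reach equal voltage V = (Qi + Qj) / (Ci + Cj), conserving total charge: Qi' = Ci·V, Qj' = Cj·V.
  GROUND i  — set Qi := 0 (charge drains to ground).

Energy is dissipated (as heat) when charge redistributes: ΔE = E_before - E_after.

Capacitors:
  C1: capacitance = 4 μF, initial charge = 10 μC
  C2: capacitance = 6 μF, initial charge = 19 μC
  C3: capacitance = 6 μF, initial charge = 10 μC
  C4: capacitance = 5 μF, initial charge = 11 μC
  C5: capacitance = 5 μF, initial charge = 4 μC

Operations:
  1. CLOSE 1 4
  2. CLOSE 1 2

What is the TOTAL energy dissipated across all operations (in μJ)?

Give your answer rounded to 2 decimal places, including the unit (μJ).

Initial: C1(4μF, Q=10μC, V=2.50V), C2(6μF, Q=19μC, V=3.17V), C3(6μF, Q=10μC, V=1.67V), C4(5μF, Q=11μC, V=2.20V), C5(5μF, Q=4μC, V=0.80V)
Op 1: CLOSE 1-4: Q_total=21.00, C_total=9.00, V=2.33; Q1=9.33, Q4=11.67; dissipated=0.100
Op 2: CLOSE 1-2: Q_total=28.33, C_total=10.00, V=2.83; Q1=11.33, Q2=17.00; dissipated=0.833
Total dissipated: 0.933 μJ

Answer: 0.93 μJ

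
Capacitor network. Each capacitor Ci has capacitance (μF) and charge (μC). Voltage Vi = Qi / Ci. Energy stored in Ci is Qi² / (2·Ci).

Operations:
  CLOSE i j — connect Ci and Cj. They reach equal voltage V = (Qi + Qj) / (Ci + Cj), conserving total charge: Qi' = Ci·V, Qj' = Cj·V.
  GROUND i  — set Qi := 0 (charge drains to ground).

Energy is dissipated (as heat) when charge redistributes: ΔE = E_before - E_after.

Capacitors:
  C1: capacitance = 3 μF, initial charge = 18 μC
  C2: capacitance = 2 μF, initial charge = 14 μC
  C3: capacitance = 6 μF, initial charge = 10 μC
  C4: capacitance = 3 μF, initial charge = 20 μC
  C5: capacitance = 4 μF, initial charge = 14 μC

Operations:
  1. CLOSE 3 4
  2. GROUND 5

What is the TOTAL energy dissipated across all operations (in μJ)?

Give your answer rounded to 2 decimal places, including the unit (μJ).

Initial: C1(3μF, Q=18μC, V=6.00V), C2(2μF, Q=14μC, V=7.00V), C3(6μF, Q=10μC, V=1.67V), C4(3μF, Q=20μC, V=6.67V), C5(4μF, Q=14μC, V=3.50V)
Op 1: CLOSE 3-4: Q_total=30.00, C_total=9.00, V=3.33; Q3=20.00, Q4=10.00; dissipated=25.000
Op 2: GROUND 5: Q5=0; energy lost=24.500
Total dissipated: 49.500 μJ

Answer: 49.50 μJ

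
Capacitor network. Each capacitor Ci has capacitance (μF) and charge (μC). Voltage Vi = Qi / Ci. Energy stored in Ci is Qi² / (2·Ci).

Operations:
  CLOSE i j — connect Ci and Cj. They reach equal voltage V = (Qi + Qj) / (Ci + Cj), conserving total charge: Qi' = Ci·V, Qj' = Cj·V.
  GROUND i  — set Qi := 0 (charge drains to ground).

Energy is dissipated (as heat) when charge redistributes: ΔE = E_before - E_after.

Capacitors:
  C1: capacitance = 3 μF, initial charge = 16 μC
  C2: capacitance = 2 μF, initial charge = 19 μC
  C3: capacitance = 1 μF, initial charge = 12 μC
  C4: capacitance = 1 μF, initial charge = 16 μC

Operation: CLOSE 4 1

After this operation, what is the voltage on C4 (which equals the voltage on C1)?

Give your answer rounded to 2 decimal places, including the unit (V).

Answer: 8.00 V

Derivation:
Initial: C1(3μF, Q=16μC, V=5.33V), C2(2μF, Q=19μC, V=9.50V), C3(1μF, Q=12μC, V=12.00V), C4(1μF, Q=16μC, V=16.00V)
Op 1: CLOSE 4-1: Q_total=32.00, C_total=4.00, V=8.00; Q4=8.00, Q1=24.00; dissipated=42.667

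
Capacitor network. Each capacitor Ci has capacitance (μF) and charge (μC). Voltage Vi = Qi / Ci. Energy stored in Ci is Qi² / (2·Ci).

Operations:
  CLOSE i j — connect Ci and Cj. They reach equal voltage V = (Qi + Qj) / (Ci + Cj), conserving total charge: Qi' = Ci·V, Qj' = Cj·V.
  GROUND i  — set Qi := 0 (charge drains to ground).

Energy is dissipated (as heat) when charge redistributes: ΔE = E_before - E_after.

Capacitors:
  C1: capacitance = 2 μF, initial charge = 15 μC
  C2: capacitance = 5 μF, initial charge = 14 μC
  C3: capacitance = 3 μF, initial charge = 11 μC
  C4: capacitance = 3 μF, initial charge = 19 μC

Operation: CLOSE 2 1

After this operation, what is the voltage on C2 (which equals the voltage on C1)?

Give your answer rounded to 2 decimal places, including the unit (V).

Initial: C1(2μF, Q=15μC, V=7.50V), C2(5μF, Q=14μC, V=2.80V), C3(3μF, Q=11μC, V=3.67V), C4(3μF, Q=19μC, V=6.33V)
Op 1: CLOSE 2-1: Q_total=29.00, C_total=7.00, V=4.14; Q2=20.71, Q1=8.29; dissipated=15.779

Answer: 4.14 V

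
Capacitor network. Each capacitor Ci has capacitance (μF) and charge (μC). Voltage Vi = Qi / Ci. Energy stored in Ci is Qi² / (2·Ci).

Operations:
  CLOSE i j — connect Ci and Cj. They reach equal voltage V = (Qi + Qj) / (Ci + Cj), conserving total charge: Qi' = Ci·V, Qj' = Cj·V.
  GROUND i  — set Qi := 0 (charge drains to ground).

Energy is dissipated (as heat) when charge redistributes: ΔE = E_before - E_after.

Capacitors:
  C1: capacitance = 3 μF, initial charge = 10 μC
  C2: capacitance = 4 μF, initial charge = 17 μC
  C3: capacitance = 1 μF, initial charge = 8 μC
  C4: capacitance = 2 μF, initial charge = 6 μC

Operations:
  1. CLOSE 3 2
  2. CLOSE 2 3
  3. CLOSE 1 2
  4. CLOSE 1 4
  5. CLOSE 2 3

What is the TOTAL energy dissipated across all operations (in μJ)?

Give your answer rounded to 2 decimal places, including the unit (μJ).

Answer: 9.20 μJ

Derivation:
Initial: C1(3μF, Q=10μC, V=3.33V), C2(4μF, Q=17μC, V=4.25V), C3(1μF, Q=8μC, V=8.00V), C4(2μF, Q=6μC, V=3.00V)
Op 1: CLOSE 3-2: Q_total=25.00, C_total=5.00, V=5.00; Q3=5.00, Q2=20.00; dissipated=5.625
Op 2: CLOSE 2-3: Q_total=25.00, C_total=5.00, V=5.00; Q2=20.00, Q3=5.00; dissipated=0.000
Op 3: CLOSE 1-2: Q_total=30.00, C_total=7.00, V=4.29; Q1=12.86, Q2=17.14; dissipated=2.381
Op 4: CLOSE 1-4: Q_total=18.86, C_total=5.00, V=3.77; Q1=11.31, Q4=7.54; dissipated=0.992
Op 5: CLOSE 2-3: Q_total=22.14, C_total=5.00, V=4.43; Q2=17.71, Q3=4.43; dissipated=0.204
Total dissipated: 9.202 μJ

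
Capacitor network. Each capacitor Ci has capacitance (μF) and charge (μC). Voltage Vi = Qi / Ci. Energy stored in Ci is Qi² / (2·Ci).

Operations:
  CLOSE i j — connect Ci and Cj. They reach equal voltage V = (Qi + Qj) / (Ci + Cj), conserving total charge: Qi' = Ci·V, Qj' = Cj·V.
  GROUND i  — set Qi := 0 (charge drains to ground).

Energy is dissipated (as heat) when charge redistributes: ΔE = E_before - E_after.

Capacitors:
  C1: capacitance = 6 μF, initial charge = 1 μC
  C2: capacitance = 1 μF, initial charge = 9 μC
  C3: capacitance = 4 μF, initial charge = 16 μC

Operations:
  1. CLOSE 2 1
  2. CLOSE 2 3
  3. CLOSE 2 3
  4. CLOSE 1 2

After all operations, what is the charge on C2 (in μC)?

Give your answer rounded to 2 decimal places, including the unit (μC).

Answer: 1.72 μC

Derivation:
Initial: C1(6μF, Q=1μC, V=0.17V), C2(1μF, Q=9μC, V=9.00V), C3(4μF, Q=16μC, V=4.00V)
Op 1: CLOSE 2-1: Q_total=10.00, C_total=7.00, V=1.43; Q2=1.43, Q1=8.57; dissipated=33.440
Op 2: CLOSE 2-3: Q_total=17.43, C_total=5.00, V=3.49; Q2=3.49, Q3=13.94; dissipated=2.645
Op 3: CLOSE 2-3: Q_total=17.43, C_total=5.00, V=3.49; Q2=3.49, Q3=13.94; dissipated=0.000
Op 4: CLOSE 1-2: Q_total=12.06, C_total=7.00, V=1.72; Q1=10.33, Q2=1.72; dissipated=1.814
Final charges: Q1=10.33, Q2=1.72, Q3=13.94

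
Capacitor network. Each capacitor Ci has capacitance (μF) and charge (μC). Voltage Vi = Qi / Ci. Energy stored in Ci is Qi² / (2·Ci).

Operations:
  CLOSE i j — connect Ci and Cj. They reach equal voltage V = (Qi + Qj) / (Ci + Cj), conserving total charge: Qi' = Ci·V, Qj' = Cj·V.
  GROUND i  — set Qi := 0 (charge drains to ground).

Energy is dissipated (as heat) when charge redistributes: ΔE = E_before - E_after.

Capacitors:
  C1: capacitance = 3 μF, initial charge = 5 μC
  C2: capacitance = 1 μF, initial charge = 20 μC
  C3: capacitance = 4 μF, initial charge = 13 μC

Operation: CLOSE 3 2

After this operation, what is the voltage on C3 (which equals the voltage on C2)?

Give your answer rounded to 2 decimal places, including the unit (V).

Answer: 6.60 V

Derivation:
Initial: C1(3μF, Q=5μC, V=1.67V), C2(1μF, Q=20μC, V=20.00V), C3(4μF, Q=13μC, V=3.25V)
Op 1: CLOSE 3-2: Q_total=33.00, C_total=5.00, V=6.60; Q3=26.40, Q2=6.60; dissipated=112.225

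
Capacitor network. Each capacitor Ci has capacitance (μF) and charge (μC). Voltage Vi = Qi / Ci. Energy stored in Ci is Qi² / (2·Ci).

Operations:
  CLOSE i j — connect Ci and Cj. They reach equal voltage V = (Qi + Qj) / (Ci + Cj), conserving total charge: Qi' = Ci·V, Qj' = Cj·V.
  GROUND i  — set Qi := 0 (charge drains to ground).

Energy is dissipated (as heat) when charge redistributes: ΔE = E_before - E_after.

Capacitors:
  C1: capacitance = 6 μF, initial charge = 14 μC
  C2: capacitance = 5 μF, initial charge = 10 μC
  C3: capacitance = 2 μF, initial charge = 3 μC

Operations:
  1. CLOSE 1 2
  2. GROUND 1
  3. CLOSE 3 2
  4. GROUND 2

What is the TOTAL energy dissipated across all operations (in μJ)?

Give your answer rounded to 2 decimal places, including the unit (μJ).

Answer: 24.64 μJ

Derivation:
Initial: C1(6μF, Q=14μC, V=2.33V), C2(5μF, Q=10μC, V=2.00V), C3(2μF, Q=3μC, V=1.50V)
Op 1: CLOSE 1-2: Q_total=24.00, C_total=11.00, V=2.18; Q1=13.09, Q2=10.91; dissipated=0.152
Op 2: GROUND 1: Q1=0; energy lost=14.281
Op 3: CLOSE 3-2: Q_total=13.91, C_total=7.00, V=1.99; Q3=3.97, Q2=9.94; dissipated=0.332
Op 4: GROUND 2: Q2=0; energy lost=9.871
Total dissipated: 24.635 μJ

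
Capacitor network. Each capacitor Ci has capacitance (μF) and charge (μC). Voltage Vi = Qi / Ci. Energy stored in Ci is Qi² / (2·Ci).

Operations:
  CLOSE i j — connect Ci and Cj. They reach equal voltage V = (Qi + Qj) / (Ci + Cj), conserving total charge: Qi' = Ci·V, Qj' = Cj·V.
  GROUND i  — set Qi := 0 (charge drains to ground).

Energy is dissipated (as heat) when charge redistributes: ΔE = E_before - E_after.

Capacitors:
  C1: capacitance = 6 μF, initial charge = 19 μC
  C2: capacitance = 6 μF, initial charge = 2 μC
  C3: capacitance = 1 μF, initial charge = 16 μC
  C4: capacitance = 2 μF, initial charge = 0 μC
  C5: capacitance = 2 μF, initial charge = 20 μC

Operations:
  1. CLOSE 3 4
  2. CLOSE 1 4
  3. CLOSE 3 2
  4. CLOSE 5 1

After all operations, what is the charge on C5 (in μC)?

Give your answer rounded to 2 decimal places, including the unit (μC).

Answer: 10.56 μC

Derivation:
Initial: C1(6μF, Q=19μC, V=3.17V), C2(6μF, Q=2μC, V=0.33V), C3(1μF, Q=16μC, V=16.00V), C4(2μF, Q=0μC, V=0.00V), C5(2μF, Q=20μC, V=10.00V)
Op 1: CLOSE 3-4: Q_total=16.00, C_total=3.00, V=5.33; Q3=5.33, Q4=10.67; dissipated=85.333
Op 2: CLOSE 1-4: Q_total=29.67, C_total=8.00, V=3.71; Q1=22.25, Q4=7.42; dissipated=3.521
Op 3: CLOSE 3-2: Q_total=7.33, C_total=7.00, V=1.05; Q3=1.05, Q2=6.29; dissipated=10.714
Op 4: CLOSE 5-1: Q_total=42.25, C_total=8.00, V=5.28; Q5=10.56, Q1=31.69; dissipated=29.689
Final charges: Q1=31.69, Q2=6.29, Q3=1.05, Q4=7.42, Q5=10.56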